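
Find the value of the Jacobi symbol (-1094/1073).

-1

(-1094/1073)
  = (1052/1073)    [-1094 ≡ 1052 mod 1073]
  = (263/1073)    [1073 ≡ 1 mod 8 ⇒ (2/1073)^2 = +1]
  = (1073/263)    [QR: 1073 ≡ 1 mod 4, sign kept]
  = (21/263)    [1073 ≡ 21 mod 263]
  = (263/21)    [QR: 21 ≡ 1 mod 4, sign kept]
  = (11/21)    [263 ≡ 11 mod 21]
  = (21/11)    [QR: 21 ≡ 1 mod 4, sign kept]
  = (10/11)    [21 ≡ 10 mod 11]
  = -(5/11)    [11 ≡ 3 mod 8 ⇒ (2/11) = -1]
  = -(11/5)    [QR: 5 ≡ 1 mod 4, sign kept]
  = -(1/5)    [11 ≡ 1 mod 5]
  = -1    [(1/5) = 1]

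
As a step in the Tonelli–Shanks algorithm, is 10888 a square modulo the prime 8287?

yes

Reduce the numerator: 10888 ≡ 2601 (mod 8287), so (10888/8287) = (2601/8287).
2601 ≡ 1 (mod 4), so quadratic reciprocity gives (2601/8287) = (8287/2601). Reduce: 8287 ≡ 484 (mod 2601). Now have (484/2601).
Factor out 2: 484 = 2^2·121. Since 2601 ≡ 1 (mod 8), (2/2601) = +1, and (2/2601)^2 = +1. Now have (121/2601).
121 ≡ 1 (mod 4), so quadratic reciprocity gives (121/2601) = (2601/121). Reduce: 2601 ≡ 60 (mod 121). Now have (60/121).
Factor out 2: 60 = 2^2·15. Since 121 ≡ 1 (mod 8), (2/121) = +1, and (2/121)^2 = +1. Now have (15/121).
121 ≡ 1 (mod 4), so quadratic reciprocity gives (15/121) = (121/15). Reduce: 121 ≡ 1 (mod 15). Now have (1/15).
(1/15) = 1. Collecting the sign factors: 1.
The Legendre symbol is 1, so x^2 ≡ 10888 (mod 8287) has solution.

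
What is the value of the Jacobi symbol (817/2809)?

(817/2809)
  = (2809/817)    [QR: 817 ≡ 1 mod 4, sign kept]
  = (358/817)    [2809 ≡ 358 mod 817]
  = (179/817)    [817 ≡ 1 mod 8 ⇒ (2/817) = +1]
  = (817/179)    [QR: 817 ≡ 1 mod 4, sign kept]
  = (101/179)    [817 ≡ 101 mod 179]
  = (179/101)    [QR: 101 ≡ 1 mod 4, sign kept]
  = (78/101)    [179 ≡ 78 mod 101]
  = -(39/101)    [101 ≡ 5 mod 8 ⇒ (2/101) = -1]
  = -(101/39)    [QR: 101 ≡ 1 mod 4, sign kept]
  = -(23/39)    [101 ≡ 23 mod 39]
  = (39/23)    [QR: both ≡ 3 mod 4, sign flips]
  = (16/23)    [39 ≡ 16 mod 23]
  = (1/23)    [23 ≡ 7 mod 8 ⇒ (2/23)^4 = +1]
  = 1    [(1/23) = 1]

1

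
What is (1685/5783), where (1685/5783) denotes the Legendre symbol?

-1

(1685/5783)
  = (5783/1685)    [QR: 1685 ≡ 1 mod 4, sign kept]
  = (728/1685)    [5783 ≡ 728 mod 1685]
  = -(91/1685)    [1685 ≡ 5 mod 8 ⇒ (2/1685)^3 = -1]
  = -(1685/91)    [QR: 1685 ≡ 1 mod 4, sign kept]
  = -(47/91)    [1685 ≡ 47 mod 91]
  = (91/47)    [QR: both ≡ 3 mod 4, sign flips]
  = (44/47)    [91 ≡ 44 mod 47]
  = (11/47)    [47 ≡ 7 mod 8 ⇒ (2/47)^2 = +1]
  = -(47/11)    [QR: both ≡ 3 mod 4, sign flips]
  = -(3/11)    [47 ≡ 3 mod 11]
  = (11/3)    [QR: both ≡ 3 mod 4, sign flips]
  = (2/3)    [11 ≡ 2 mod 3]
  = -(1/3)    [3 ≡ 3 mod 8 ⇒ (2/3) = -1]
  = -1    [(1/3) = 1]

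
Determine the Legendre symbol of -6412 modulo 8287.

-1

(-6412|8287)
  = (1875|8287)    [-6412 ≡ 1875 mod 8287]
  = -(8287|1875)    [QR: both ≡ 3 mod 4, sign flips]
  = -(787|1875)    [8287 ≡ 787 mod 1875]
  = (1875|787)    [QR: both ≡ 3 mod 4, sign flips]
  = (301|787)    [1875 ≡ 301 mod 787]
  = (787|301)    [QR: 301 ≡ 1 mod 4, sign kept]
  = (185|301)    [787 ≡ 185 mod 301]
  = (301|185)    [QR: 185 ≡ 1 mod 4, sign kept]
  = (116|185)    [301 ≡ 116 mod 185]
  = (29|185)    [185 ≡ 1 mod 8 ⇒ (2|185)^2 = +1]
  = (185|29)    [QR: 29 ≡ 1 mod 4, sign kept]
  = (11|29)    [185 ≡ 11 mod 29]
  = (29|11)    [QR: 29 ≡ 1 mod 4, sign kept]
  = (7|11)    [29 ≡ 7 mod 11]
  = -(11|7)    [QR: both ≡ 3 mod 4, sign flips]
  = -(4|7)    [11 ≡ 4 mod 7]
  = -(1|7)    [7 ≡ 7 mod 8 ⇒ (2|7)^2 = +1]
  = -1    [(1|7) = 1]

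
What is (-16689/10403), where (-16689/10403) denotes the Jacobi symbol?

1

Reduce the numerator: -16689 ≡ 4117 (mod 10403), so (-16689/10403) = (4117/10403).
4117 ≡ 1 (mod 4), so quadratic reciprocity gives (4117/10403) = (10403/4117). Reduce: 10403 ≡ 2169 (mod 4117). Now have (2169/4117).
2169 ≡ 1 (mod 4), so quadratic reciprocity gives (2169/4117) = (4117/2169). Reduce: 4117 ≡ 1948 (mod 2169). Now have (1948/2169).
Factor out 2: 1948 = 2^2·487. Since 2169 ≡ 1 (mod 8), (2/2169) = +1, and (2/2169)^2 = +1. Now have (487/2169).
2169 ≡ 1 (mod 4), so quadratic reciprocity gives (487/2169) = (2169/487). Reduce: 2169 ≡ 221 (mod 487). Now have (221/487).
221 ≡ 1 (mod 4), so quadratic reciprocity gives (221/487) = (487/221). Reduce: 487 ≡ 45 (mod 221). Now have (45/221).
45 ≡ 1 (mod 4), so quadratic reciprocity gives (45/221) = (221/45). Reduce: 221 ≡ 41 (mod 45). Now have (41/45).
41 ≡ 1 (mod 4), so quadratic reciprocity gives (41/45) = (45/41). Reduce: 45 ≡ 4 (mod 41). Now have (4/41).
Factor out 2: 4 = 2^2. Since 41 ≡ 1 (mod 8), (2/41) = +1, and (2/41)^2 = +1. Now have (1/41).
(1/41) = 1. Collecting the sign factors: 1.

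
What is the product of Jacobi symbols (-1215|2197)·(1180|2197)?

By multiplicativity, (-1215·1180|2197) = (-1215|2197)·(1180|2197).
First factor (-1215|2197):
(-1215|2197)
  = (982|2197)    [-1215 ≡ 982 mod 2197]
  = -(491|2197)    [2197 ≡ 5 mod 8 ⇒ (2|2197) = -1]
  = -(2197|491)    [QR: 2197 ≡ 1 mod 4, sign kept]
  = -(233|491)    [2197 ≡ 233 mod 491]
  = -(491|233)    [QR: 233 ≡ 1 mod 4, sign kept]
  = -(25|233)    [491 ≡ 25 mod 233]
  = -(233|25)    [QR: 25 ≡ 1 mod 4, sign kept]
  = -(8|25)    [233 ≡ 8 mod 25]
  = -(1|25)    [25 ≡ 1 mod 8 ⇒ (2|25)^3 = +1]
  = -1    [(1|25) = 1]
Second factor (1180|2197):
(1180|2197)
  = (295|2197)    [2197 ≡ 5 mod 8 ⇒ (2|2197)^2 = +1]
  = (2197|295)    [QR: 2197 ≡ 1 mod 4, sign kept]
  = (132|295)    [2197 ≡ 132 mod 295]
  = (33|295)    [295 ≡ 7 mod 8 ⇒ (2|295)^2 = +1]
  = (295|33)    [QR: 33 ≡ 1 mod 4, sign kept]
  = (31|33)    [295 ≡ 31 mod 33]
  = (33|31)    [QR: 33 ≡ 1 mod 4, sign kept]
  = (2|31)    [33 ≡ 2 mod 31]
  = (1|31)    [31 ≡ 7 mod 8 ⇒ (2|31) = +1]
  = 1    [(1|31) = 1]
Product: (-1)·(1) = -1.

-1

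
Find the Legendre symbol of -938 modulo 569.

1

Reduce the numerator: -938 ≡ 200 (mod 569), so (-938 / 569) = (200 / 569).
Factor out 2: 200 = 2^3·25. Since 569 ≡ 1 (mod 8), (2 / 569) = +1, and (2 / 569)^3 = +1. Now have (25 / 569).
25 ≡ 1 (mod 4), so quadratic reciprocity gives (25 / 569) = (569 / 25). Reduce: 569 ≡ 19 (mod 25). Now have (19 / 25).
25 ≡ 1 (mod 4), so quadratic reciprocity gives (19 / 25) = (25 / 19). Reduce: 25 ≡ 6 (mod 19). Now have (6 / 19).
Factor out 2: 6 = 2·3. Since 19 ≡ 3 (mod 8), (2 / 19) = -1. Now have -(3 / 19).
Both 3 ≡ 3 and 19 ≡ 3 (mod 4), so reciprocity gives (3 / 19) = -(19 / 3). Reduce: 19 ≡ 1 (mod 3). Now have (1 / 3).
(1 / 3) = 1. Collecting the sign factors: 1.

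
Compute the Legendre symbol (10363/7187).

1

(10363/7187)
  = (3176/7187)    [10363 ≡ 3176 mod 7187]
  = -(397/7187)    [7187 ≡ 3 mod 8 ⇒ (2/7187)^3 = -1]
  = -(7187/397)    [QR: 397 ≡ 1 mod 4, sign kept]
  = -(41/397)    [7187 ≡ 41 mod 397]
  = -(397/41)    [QR: 41 ≡ 1 mod 4, sign kept]
  = -(28/41)    [397 ≡ 28 mod 41]
  = -(7/41)    [41 ≡ 1 mod 8 ⇒ (2/41)^2 = +1]
  = -(41/7)    [QR: 41 ≡ 1 mod 4, sign kept]
  = -(6/7)    [41 ≡ 6 mod 7]
  = -(3/7)    [7 ≡ 7 mod 8 ⇒ (2/7) = +1]
  = (7/3)    [QR: both ≡ 3 mod 4, sign flips]
  = (1/3)    [7 ≡ 1 mod 3]
  = 1    [(1/3) = 1]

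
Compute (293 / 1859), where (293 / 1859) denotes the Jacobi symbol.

(293 / 1859)
  = (1859 / 293)    [QR: 293 ≡ 1 mod 4, sign kept]
  = (101 / 293)    [1859 ≡ 101 mod 293]
  = (293 / 101)    [QR: 101 ≡ 1 mod 4, sign kept]
  = (91 / 101)    [293 ≡ 91 mod 101]
  = (101 / 91)    [QR: 101 ≡ 1 mod 4, sign kept]
  = (10 / 91)    [101 ≡ 10 mod 91]
  = -(5 / 91)    [91 ≡ 3 mod 8 ⇒ (2 / 91) = -1]
  = -(91 / 5)    [QR: 5 ≡ 1 mod 4, sign kept]
  = -(1 / 5)    [91 ≡ 1 mod 5]
  = -1    [(1 / 5) = 1]

-1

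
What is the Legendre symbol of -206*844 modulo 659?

By multiplicativity, (-206·844/659) = (-206/659)·(844/659).
First factor (-206/659):
(-206/659)
  = (453/659)    [-206 ≡ 453 mod 659]
  = (659/453)    [QR: 453 ≡ 1 mod 4, sign kept]
  = (206/453)    [659 ≡ 206 mod 453]
  = -(103/453)    [453 ≡ 5 mod 8 ⇒ (2/453) = -1]
  = -(453/103)    [QR: 453 ≡ 1 mod 4, sign kept]
  = -(41/103)    [453 ≡ 41 mod 103]
  = -(103/41)    [QR: 41 ≡ 1 mod 4, sign kept]
  = -(21/41)    [103 ≡ 21 mod 41]
  = -(41/21)    [QR: 21 ≡ 1 mod 4, sign kept]
  = -(20/21)    [41 ≡ 20 mod 21]
  = -(5/21)    [21 ≡ 5 mod 8 ⇒ (2/21)^2 = +1]
  = -(21/5)    [QR: 5 ≡ 1 mod 4, sign kept]
  = -(1/5)    [21 ≡ 1 mod 5]
  = -1    [(1/5) = 1]
Second factor (844/659):
(844/659)
  = (185/659)    [844 ≡ 185 mod 659]
  = (659/185)    [QR: 185 ≡ 1 mod 4, sign kept]
  = (104/185)    [659 ≡ 104 mod 185]
  = (13/185)    [185 ≡ 1 mod 8 ⇒ (2/185)^3 = +1]
  = (185/13)    [QR: 13 ≡ 1 mod 4, sign kept]
  = (3/13)    [185 ≡ 3 mod 13]
  = (13/3)    [QR: 13 ≡ 1 mod 4, sign kept]
  = (1/3)    [13 ≡ 1 mod 3]
  = 1    [(1/3) = 1]
Product: (-1)·(1) = -1.

-1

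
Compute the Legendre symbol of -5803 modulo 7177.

(-5803/7177)
  = (5803/7177)    [7177 ≡ 1 mod 4 ⇒ (-1/7177) = +1]
  = (7177/5803)    [QR: 7177 ≡ 1 mod 4, sign kept]
  = (1374/5803)    [7177 ≡ 1374 mod 5803]
  = -(687/5803)    [5803 ≡ 3 mod 8 ⇒ (2/5803) = -1]
  = (5803/687)    [QR: both ≡ 3 mod 4, sign flips]
  = (307/687)    [5803 ≡ 307 mod 687]
  = -(687/307)    [QR: both ≡ 3 mod 4, sign flips]
  = -(73/307)    [687 ≡ 73 mod 307]
  = -(307/73)    [QR: 73 ≡ 1 mod 4, sign kept]
  = -(15/73)    [307 ≡ 15 mod 73]
  = -(73/15)    [QR: 73 ≡ 1 mod 4, sign kept]
  = -(13/15)    [73 ≡ 13 mod 15]
  = -(15/13)    [QR: 13 ≡ 1 mod 4, sign kept]
  = -(2/13)    [15 ≡ 2 mod 13]
  = (1/13)    [13 ≡ 5 mod 8 ⇒ (2/13) = -1]
  = 1    [(1/13) = 1]

1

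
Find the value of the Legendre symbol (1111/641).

-1

Reduce the numerator: 1111 ≡ 470 (mod 641), so (1111/641) = (470/641).
Factor out 2: 470 = 2·235. Since 641 ≡ 1 (mod 8), (2/641) = +1. Now have (235/641).
641 ≡ 1 (mod 4), so quadratic reciprocity gives (235/641) = (641/235). Reduce: 641 ≡ 171 (mod 235). Now have (171/235).
Both 171 ≡ 3 and 235 ≡ 3 (mod 4), so reciprocity gives (171/235) = -(235/171). Reduce: 235 ≡ 64 (mod 171). Now have -(64/171).
Factor out 2: 64 = 2^6. Since 171 ≡ 3 (mod 8), (2/171) = -1, and (2/171)^6 = +1. Now have -(1/171).
(1/171) = 1. Collecting the sign factors: -1.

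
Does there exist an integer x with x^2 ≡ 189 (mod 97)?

Reduce the numerator: 189 ≡ 92 (mod 97), so (189|97) = (92|97).
Factor out 2: 92 = 2^2·23. Since 97 ≡ 1 (mod 8), (2|97) = +1, and (2|97)^2 = +1. Now have (23|97).
97 ≡ 1 (mod 4), so quadratic reciprocity gives (23|97) = (97|23). Reduce: 97 ≡ 5 (mod 23). Now have (5|23).
5 ≡ 1 (mod 4), so quadratic reciprocity gives (5|23) = (23|5). Reduce: 23 ≡ 3 (mod 5). Now have (3|5).
5 ≡ 1 (mod 4), so quadratic reciprocity gives (3|5) = (5|3). Reduce: 5 ≡ 2 (mod 3). Now have (2|3).
Factor out 2: 2 = 2. Since 3 ≡ 3 (mod 8), (2|3) = -1. Now have -(1|3).
(1|3) = 1. Collecting the sign factors: -1.
(189|97) = -1, and 97 is prime, so 189 is not a quadratic residue mod 97.

no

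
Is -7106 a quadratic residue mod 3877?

no

(-7106/3877)
  = (648/3877)    [-7106 ≡ 648 mod 3877]
  = -(81/3877)    [3877 ≡ 5 mod 8 ⇒ (2/3877)^3 = -1]
  = -(3877/81)    [QR: 81 ≡ 1 mod 4, sign kept]
  = -(70/81)    [3877 ≡ 70 mod 81]
  = -(35/81)    [81 ≡ 1 mod 8 ⇒ (2/81) = +1]
  = -(81/35)    [QR: 81 ≡ 1 mod 4, sign kept]
  = -(11/35)    [81 ≡ 11 mod 35]
  = (35/11)    [QR: both ≡ 3 mod 4, sign flips]
  = (2/11)    [35 ≡ 2 mod 11]
  = -(1/11)    [11 ≡ 3 mod 8 ⇒ (2/11) = -1]
  = -1    [(1/11) = 1]
The Legendre symbol is -1, so x^2 ≡ -7106 (mod 3877) has no solution.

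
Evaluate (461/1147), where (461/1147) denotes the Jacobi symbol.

(461/1147)
  = (1147/461)    [QR: 461 ≡ 1 mod 4, sign kept]
  = (225/461)    [1147 ≡ 225 mod 461]
  = (461/225)    [QR: 225 ≡ 1 mod 4, sign kept]
  = (11/225)    [461 ≡ 11 mod 225]
  = (225/11)    [QR: 225 ≡ 1 mod 4, sign kept]
  = (5/11)    [225 ≡ 5 mod 11]
  = (11/5)    [QR: 5 ≡ 1 mod 4, sign kept]
  = (1/5)    [11 ≡ 1 mod 5]
  = 1    [(1/5) = 1]

1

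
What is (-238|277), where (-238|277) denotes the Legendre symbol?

1

Pull out -1: (-238|277) = (-1|277)·(238|277). Since 277 ≡ 1 (mod 4), (-1|277) = +1. Now have (238|277).
Factor out 2: 238 = 2·119. Since 277 ≡ 5 (mod 8), (2|277) = -1. Now have -(119|277).
277 ≡ 1 (mod 4), so quadratic reciprocity gives (119|277) = (277|119). Reduce: 277 ≡ 39 (mod 119). Now have -(39|119).
Both 39 ≡ 3 and 119 ≡ 3 (mod 4), so reciprocity gives (39|119) = -(119|39). Reduce: 119 ≡ 2 (mod 39). Now have (2|39).
Factor out 2: 2 = 2. Since 39 ≡ 7 (mod 8), (2|39) = +1. Now have (1|39).
(1|39) = 1. Collecting the sign factors: 1.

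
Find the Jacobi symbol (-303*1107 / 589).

By multiplicativity, (-303·1107 / 589) = (-303 / 589)·(1107 / 589).
First factor (-303 / 589):
(-303 / 589)
  = (286 / 589)    [-303 ≡ 286 mod 589]
  = -(143 / 589)    [589 ≡ 5 mod 8 ⇒ (2 / 589) = -1]
  = -(589 / 143)    [QR: 589 ≡ 1 mod 4, sign kept]
  = -(17 / 143)    [589 ≡ 17 mod 143]
  = -(143 / 17)    [QR: 17 ≡ 1 mod 4, sign kept]
  = -(7 / 17)    [143 ≡ 7 mod 17]
  = -(17 / 7)    [QR: 17 ≡ 1 mod 4, sign kept]
  = -(3 / 7)    [17 ≡ 3 mod 7]
  = (7 / 3)    [QR: both ≡ 3 mod 4, sign flips]
  = (1 / 3)    [7 ≡ 1 mod 3]
  = 1    [(1 / 3) = 1]
Second factor (1107 / 589):
(1107 / 589)
  = (518 / 589)    [1107 ≡ 518 mod 589]
  = -(259 / 589)    [589 ≡ 5 mod 8 ⇒ (2 / 589) = -1]
  = -(589 / 259)    [QR: 589 ≡ 1 mod 4, sign kept]
  = -(71 / 259)    [589 ≡ 71 mod 259]
  = (259 / 71)    [QR: both ≡ 3 mod 4, sign flips]
  = (46 / 71)    [259 ≡ 46 mod 71]
  = (23 / 71)    [71 ≡ 7 mod 8 ⇒ (2 / 71) = +1]
  = -(71 / 23)    [QR: both ≡ 3 mod 4, sign flips]
  = -(2 / 23)    [71 ≡ 2 mod 23]
  = -(1 / 23)    [23 ≡ 7 mod 8 ⇒ (2 / 23) = +1]
  = -1    [(1 / 23) = 1]
Product: (1)·(-1) = -1.

-1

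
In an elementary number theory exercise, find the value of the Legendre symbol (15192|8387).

(15192|8387)
  = (6805|8387)    [15192 ≡ 6805 mod 8387]
  = (8387|6805)    [QR: 6805 ≡ 1 mod 4, sign kept]
  = (1582|6805)    [8387 ≡ 1582 mod 6805]
  = -(791|6805)    [6805 ≡ 5 mod 8 ⇒ (2|6805) = -1]
  = -(6805|791)    [QR: 6805 ≡ 1 mod 4, sign kept]
  = -(477|791)    [6805 ≡ 477 mod 791]
  = -(791|477)    [QR: 477 ≡ 1 mod 4, sign kept]
  = -(314|477)    [791 ≡ 314 mod 477]
  = (157|477)    [477 ≡ 5 mod 8 ⇒ (2|477) = -1]
  = (477|157)    [QR: 157 ≡ 1 mod 4, sign kept]
  = (6|157)    [477 ≡ 6 mod 157]
  = -(3|157)    [157 ≡ 5 mod 8 ⇒ (2|157) = -1]
  = -(157|3)    [QR: 157 ≡ 1 mod 4, sign kept]
  = -(1|3)    [157 ≡ 1 mod 3]
  = -1    [(1|3) = 1]

-1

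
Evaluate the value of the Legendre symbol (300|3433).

Factor out 2: 300 = 2^2·75. Since 3433 ≡ 1 (mod 8), (2|3433) = +1, and (2|3433)^2 = +1. Now have (75|3433).
3433 ≡ 1 (mod 4), so quadratic reciprocity gives (75|3433) = (3433|75). Reduce: 3433 ≡ 58 (mod 75). Now have (58|75).
Factor out 2: 58 = 2·29. Since 75 ≡ 3 (mod 8), (2|75) = -1. Now have -(29|75).
29 ≡ 1 (mod 4), so quadratic reciprocity gives (29|75) = (75|29). Reduce: 75 ≡ 17 (mod 29). Now have -(17|29).
17 ≡ 1 (mod 4), so quadratic reciprocity gives (17|29) = (29|17). Reduce: 29 ≡ 12 (mod 17). Now have -(12|17).
Factor out 2: 12 = 2^2·3. Since 17 ≡ 1 (mod 8), (2|17) = +1, and (2|17)^2 = +1. Now have -(3|17).
17 ≡ 1 (mod 4), so quadratic reciprocity gives (3|17) = (17|3). Reduce: 17 ≡ 2 (mod 3). Now have -(2|3).
Factor out 2: 2 = 2. Since 3 ≡ 3 (mod 8), (2|3) = -1. Now have (1|3).
(1|3) = 1. Collecting the sign factors: 1.

1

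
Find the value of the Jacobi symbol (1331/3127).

-1

Both 1331 ≡ 3 and 3127 ≡ 3 (mod 4), so reciprocity gives (1331/3127) = -(3127/1331). Reduce: 3127 ≡ 465 (mod 1331). Now have -(465/1331).
465 ≡ 1 (mod 4), so quadratic reciprocity gives (465/1331) = (1331/465). Reduce: 1331 ≡ 401 (mod 465). Now have -(401/465).
401 ≡ 1 (mod 4), so quadratic reciprocity gives (401/465) = (465/401). Reduce: 465 ≡ 64 (mod 401). Now have -(64/401).
Factor out 2: 64 = 2^6. Since 401 ≡ 1 (mod 8), (2/401) = +1, and (2/401)^6 = +1. Now have -(1/401).
(1/401) = 1. Collecting the sign factors: -1.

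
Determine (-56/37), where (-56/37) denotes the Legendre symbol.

Pull out -1: (-56/37) = (-1/37)·(56/37). Since 37 ≡ 1 (mod 4), (-1/37) = +1. Now have (56/37).
Reduce the numerator: 56 ≡ 19 (mod 37), so (56/37) = (19/37).
37 ≡ 1 (mod 4), so quadratic reciprocity gives (19/37) = (37/19). Reduce: 37 ≡ 18 (mod 19). Now have (18/19).
Factor out 2: 18 = 2·9. Since 19 ≡ 3 (mod 8), (2/19) = -1. Now have -(9/19).
9 ≡ 1 (mod 4), so quadratic reciprocity gives (9/19) = (19/9). Reduce: 19 ≡ 1 (mod 9). Now have -(1/9).
(1/9) = 1. Collecting the sign factors: -1.

-1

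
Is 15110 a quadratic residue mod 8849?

no

(15110/8849)
  = (6261/8849)    [15110 ≡ 6261 mod 8849]
  = (8849/6261)    [QR: 6261 ≡ 1 mod 4, sign kept]
  = (2588/6261)    [8849 ≡ 2588 mod 6261]
  = (647/6261)    [6261 ≡ 5 mod 8 ⇒ (2/6261)^2 = +1]
  = (6261/647)    [QR: 6261 ≡ 1 mod 4, sign kept]
  = (438/647)    [6261 ≡ 438 mod 647]
  = (219/647)    [647 ≡ 7 mod 8 ⇒ (2/647) = +1]
  = -(647/219)    [QR: both ≡ 3 mod 4, sign flips]
  = -(209/219)    [647 ≡ 209 mod 219]
  = -(219/209)    [QR: 209 ≡ 1 mod 4, sign kept]
  = -(10/209)    [219 ≡ 10 mod 209]
  = -(5/209)    [209 ≡ 1 mod 8 ⇒ (2/209) = +1]
  = -(209/5)    [QR: 5 ≡ 1 mod 4, sign kept]
  = -(4/5)    [209 ≡ 4 mod 5]
  = -(1/5)    [5 ≡ 5 mod 8 ⇒ (2/5)^2 = +1]
  = -1    [(1/5) = 1]
The Legendre symbol is -1, so x^2 ≡ 15110 (mod 8849) has no solution.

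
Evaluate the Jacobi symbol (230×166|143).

-1

By multiplicativity, (230·166|143) = (230|143)·(166|143).
First factor (230|143):
Reduce the numerator: 230 ≡ 87 (mod 143), so (230|143) = (87|143).
Both 87 ≡ 3 and 143 ≡ 3 (mod 4), so reciprocity gives (87|143) = -(143|87). Reduce: 143 ≡ 56 (mod 87). Now have -(56|87).
Factor out 2: 56 = 2^3·7. Since 87 ≡ 7 (mod 8), (2|87) = +1, and (2|87)^3 = +1. Now have -(7|87).
Both 7 ≡ 3 and 87 ≡ 3 (mod 4), so reciprocity gives (7|87) = -(87|7). Reduce: 87 ≡ 3 (mod 7). Now have (3|7).
Both 3 ≡ 3 and 7 ≡ 3 (mod 4), so reciprocity gives (3|7) = -(7|3). Reduce: 7 ≡ 1 (mod 3). Now have -(1|3).
(1|3) = 1. Collecting the sign factors: -1.
Second factor (166|143):
Reduce the numerator: 166 ≡ 23 (mod 143), so (166|143) = (23|143).
Both 23 ≡ 3 and 143 ≡ 3 (mod 4), so reciprocity gives (23|143) = -(143|23). Reduce: 143 ≡ 5 (mod 23). Now have -(5|23).
5 ≡ 1 (mod 4), so quadratic reciprocity gives (5|23) = (23|5). Reduce: 23 ≡ 3 (mod 5). Now have -(3|5).
5 ≡ 1 (mod 4), so quadratic reciprocity gives (3|5) = (5|3). Reduce: 5 ≡ 2 (mod 3). Now have -(2|3).
Factor out 2: 2 = 2. Since 3 ≡ 3 (mod 8), (2|3) = -1. Now have (1|3).
(1|3) = 1. Collecting the sign factors: 1.
Product: (-1)·(1) = -1.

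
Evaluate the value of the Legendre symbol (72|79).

1

(72|79)
  = (9|79)    [79 ≡ 7 mod 8 ⇒ (2|79)^3 = +1]
  = (79|9)    [QR: 9 ≡ 1 mod 4, sign kept]
  = (7|9)    [79 ≡ 7 mod 9]
  = (9|7)    [QR: 9 ≡ 1 mod 4, sign kept]
  = (2|7)    [9 ≡ 2 mod 7]
  = (1|7)    [7 ≡ 7 mod 8 ⇒ (2|7) = +1]
  = 1    [(1|7) = 1]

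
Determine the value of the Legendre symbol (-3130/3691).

-1

(-3130/3691)
  = (561/3691)    [-3130 ≡ 561 mod 3691]
  = (3691/561)    [QR: 561 ≡ 1 mod 4, sign kept]
  = (325/561)    [3691 ≡ 325 mod 561]
  = (561/325)    [QR: 325 ≡ 1 mod 4, sign kept]
  = (236/325)    [561 ≡ 236 mod 325]
  = (59/325)    [325 ≡ 5 mod 8 ⇒ (2/325)^2 = +1]
  = (325/59)    [QR: 325 ≡ 1 mod 4, sign kept]
  = (30/59)    [325 ≡ 30 mod 59]
  = -(15/59)    [59 ≡ 3 mod 8 ⇒ (2/59) = -1]
  = (59/15)    [QR: both ≡ 3 mod 4, sign flips]
  = (14/15)    [59 ≡ 14 mod 15]
  = (7/15)    [15 ≡ 7 mod 8 ⇒ (2/15) = +1]
  = -(15/7)    [QR: both ≡ 3 mod 4, sign flips]
  = -(1/7)    [15 ≡ 1 mod 7]
  = -1    [(1/7) = 1]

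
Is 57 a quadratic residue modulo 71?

yes

57 ≡ 1 (mod 4), so quadratic reciprocity gives (57/71) = (71/57). Reduce: 71 ≡ 14 (mod 57). Now have (14/57).
Factor out 2: 14 = 2·7. Since 57 ≡ 1 (mod 8), (2/57) = +1. Now have (7/57).
57 ≡ 1 (mod 4), so quadratic reciprocity gives (7/57) = (57/7). Reduce: 57 ≡ 1 (mod 7). Now have (1/7).
(1/7) = 1. Collecting the sign factors: 1.
The Legendre symbol is 1, so x^2 ≡ 57 (mod 71) has solution.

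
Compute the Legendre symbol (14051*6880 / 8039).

-1

By multiplicativity, (14051·6880 / 8039) = (14051 / 8039)·(6880 / 8039).
First factor (14051 / 8039):
Reduce the numerator: 14051 ≡ 6012 (mod 8039), so (14051 / 8039) = (6012 / 8039).
Factor out 2: 6012 = 2^2·1503. Since 8039 ≡ 7 (mod 8), (2 / 8039) = +1, and (2 / 8039)^2 = +1. Now have (1503 / 8039).
Both 1503 ≡ 3 and 8039 ≡ 3 (mod 4), so reciprocity gives (1503 / 8039) = -(8039 / 1503). Reduce: 8039 ≡ 524 (mod 1503). Now have -(524 / 1503).
Factor out 2: 524 = 2^2·131. Since 1503 ≡ 7 (mod 8), (2 / 1503) = +1, and (2 / 1503)^2 = +1. Now have -(131 / 1503).
Both 131 ≡ 3 and 1503 ≡ 3 (mod 4), so reciprocity gives (131 / 1503) = -(1503 / 131). Reduce: 1503 ≡ 62 (mod 131). Now have (62 / 131).
Factor out 2: 62 = 2·31. Since 131 ≡ 3 (mod 8), (2 / 131) = -1. Now have -(31 / 131).
Both 31 ≡ 3 and 131 ≡ 3 (mod 4), so reciprocity gives (31 / 131) = -(131 / 31). Reduce: 131 ≡ 7 (mod 31). Now have (7 / 31).
Both 7 ≡ 3 and 31 ≡ 3 (mod 4), so reciprocity gives (7 / 31) = -(31 / 7). Reduce: 31 ≡ 3 (mod 7). Now have -(3 / 7).
Both 3 ≡ 3 and 7 ≡ 3 (mod 4), so reciprocity gives (3 / 7) = -(7 / 3). Reduce: 7 ≡ 1 (mod 3). Now have (1 / 3).
(1 / 3) = 1. Collecting the sign factors: 1.
Second factor (6880 / 8039):
Factor out 2: 6880 = 2^5·215. Since 8039 ≡ 7 (mod 8), (2 / 8039) = +1, and (2 / 8039)^5 = +1. Now have (215 / 8039).
Both 215 ≡ 3 and 8039 ≡ 3 (mod 4), so reciprocity gives (215 / 8039) = -(8039 / 215). Reduce: 8039 ≡ 84 (mod 215). Now have -(84 / 215).
Factor out 2: 84 = 2^2·21. Since 215 ≡ 7 (mod 8), (2 / 215) = +1, and (2 / 215)^2 = +1. Now have -(21 / 215).
21 ≡ 1 (mod 4), so quadratic reciprocity gives (21 / 215) = (215 / 21). Reduce: 215 ≡ 5 (mod 21). Now have -(5 / 21).
5 ≡ 1 (mod 4), so quadratic reciprocity gives (5 / 21) = (21 / 5). Reduce: 21 ≡ 1 (mod 5). Now have -(1 / 5).
(1 / 5) = 1. Collecting the sign factors: -1.
Product: (1)·(-1) = -1.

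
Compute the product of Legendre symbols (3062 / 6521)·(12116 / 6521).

By multiplicativity, (3062·12116 / 6521) = (3062 / 6521)·(12116 / 6521).
First factor (3062 / 6521):
(3062 / 6521)
  = (1531 / 6521)    [6521 ≡ 1 mod 8 ⇒ (2 / 6521) = +1]
  = (6521 / 1531)    [QR: 6521 ≡ 1 mod 4, sign kept]
  = (397 / 1531)    [6521 ≡ 397 mod 1531]
  = (1531 / 397)    [QR: 397 ≡ 1 mod 4, sign kept]
  = (340 / 397)    [1531 ≡ 340 mod 397]
  = (85 / 397)    [397 ≡ 5 mod 8 ⇒ (2 / 397)^2 = +1]
  = (397 / 85)    [QR: 85 ≡ 1 mod 4, sign kept]
  = (57 / 85)    [397 ≡ 57 mod 85]
  = (85 / 57)    [QR: 57 ≡ 1 mod 4, sign kept]
  = (28 / 57)    [85 ≡ 28 mod 57]
  = (7 / 57)    [57 ≡ 1 mod 8 ⇒ (2 / 57)^2 = +1]
  = (57 / 7)    [QR: 57 ≡ 1 mod 4, sign kept]
  = (1 / 7)    [57 ≡ 1 mod 7]
  = 1    [(1 / 7) = 1]
Second factor (12116 / 6521):
(12116 / 6521)
  = (5595 / 6521)    [12116 ≡ 5595 mod 6521]
  = (6521 / 5595)    [QR: 6521 ≡ 1 mod 4, sign kept]
  = (926 / 5595)    [6521 ≡ 926 mod 5595]
  = -(463 / 5595)    [5595 ≡ 3 mod 8 ⇒ (2 / 5595) = -1]
  = (5595 / 463)    [QR: both ≡ 3 mod 4, sign flips]
  = (39 / 463)    [5595 ≡ 39 mod 463]
  = -(463 / 39)    [QR: both ≡ 3 mod 4, sign flips]
  = -(34 / 39)    [463 ≡ 34 mod 39]
  = -(17 / 39)    [39 ≡ 7 mod 8 ⇒ (2 / 39) = +1]
  = -(39 / 17)    [QR: 17 ≡ 1 mod 4, sign kept]
  = -(5 / 17)    [39 ≡ 5 mod 17]
  = -(17 / 5)    [QR: 5 ≡ 1 mod 4, sign kept]
  = -(2 / 5)    [17 ≡ 2 mod 5]
  = (1 / 5)    [5 ≡ 5 mod 8 ⇒ (2 / 5) = -1]
  = 1    [(1 / 5) = 1]
Product: (1)·(1) = 1.

1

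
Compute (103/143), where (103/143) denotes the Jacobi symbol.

1

(103/143)
  = -(143/103)    [QR: both ≡ 3 mod 4, sign flips]
  = -(40/103)    [143 ≡ 40 mod 103]
  = -(5/103)    [103 ≡ 7 mod 8 ⇒ (2/103)^3 = +1]
  = -(103/5)    [QR: 5 ≡ 1 mod 4, sign kept]
  = -(3/5)    [103 ≡ 3 mod 5]
  = -(5/3)    [QR: 5 ≡ 1 mod 4, sign kept]
  = -(2/3)    [5 ≡ 2 mod 3]
  = (1/3)    [3 ≡ 3 mod 8 ⇒ (2/3) = -1]
  = 1    [(1/3) = 1]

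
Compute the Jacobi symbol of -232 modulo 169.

Reduce the numerator: -232 ≡ 106 (mod 169), so (-232/169) = (106/169).
Factor out 2: 106 = 2·53. Since 169 ≡ 1 (mod 8), (2/169) = +1. Now have (53/169).
53 ≡ 1 (mod 4), so quadratic reciprocity gives (53/169) = (169/53). Reduce: 169 ≡ 10 (mod 53). Now have (10/53).
Factor out 2: 10 = 2·5. Since 53 ≡ 5 (mod 8), (2/53) = -1. Now have -(5/53).
5 ≡ 1 (mod 4), so quadratic reciprocity gives (5/53) = (53/5). Reduce: 53 ≡ 3 (mod 5). Now have -(3/5).
5 ≡ 1 (mod 4), so quadratic reciprocity gives (3/5) = (5/3). Reduce: 5 ≡ 2 (mod 3). Now have -(2/3).
Factor out 2: 2 = 2. Since 3 ≡ 3 (mod 8), (2/3) = -1. Now have (1/3).
(1/3) = 1. Collecting the sign factors: 1.

1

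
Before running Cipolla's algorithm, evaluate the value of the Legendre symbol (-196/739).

(-196/739)
  = (543/739)    [-196 ≡ 543 mod 739]
  = -(739/543)    [QR: both ≡ 3 mod 4, sign flips]
  = -(196/543)    [739 ≡ 196 mod 543]
  = -(49/543)    [543 ≡ 7 mod 8 ⇒ (2/543)^2 = +1]
  = -(543/49)    [QR: 49 ≡ 1 mod 4, sign kept]
  = -(4/49)    [543 ≡ 4 mod 49]
  = -(1/49)    [49 ≡ 1 mod 8 ⇒ (2/49)^2 = +1]
  = -1    [(1/49) = 1]

-1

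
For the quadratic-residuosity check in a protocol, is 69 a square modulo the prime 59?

no

Reduce the numerator: 69 ≡ 10 (mod 59), so (69/59) = (10/59).
Factor out 2: 10 = 2·5. Since 59 ≡ 3 (mod 8), (2/59) = -1. Now have -(5/59).
5 ≡ 1 (mod 4), so quadratic reciprocity gives (5/59) = (59/5). Reduce: 59 ≡ 4 (mod 5). Now have -(4/5).
Factor out 2: 4 = 2^2. Since 5 ≡ 5 (mod 8), (2/5) = -1, and (2/5)^2 = +1. Now have -(1/5).
(1/5) = 1. Collecting the sign factors: -1.
The Legendre symbol is -1, so x^2 ≡ 69 (mod 59) has no solution.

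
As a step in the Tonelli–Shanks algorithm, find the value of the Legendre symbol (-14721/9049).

Reduce the numerator: -14721 ≡ 3377 (mod 9049), so (-14721/9049) = (3377/9049).
3377 ≡ 1 (mod 4), so quadratic reciprocity gives (3377/9049) = (9049/3377). Reduce: 9049 ≡ 2295 (mod 3377). Now have (2295/3377).
3377 ≡ 1 (mod 4), so quadratic reciprocity gives (2295/3377) = (3377/2295). Reduce: 3377 ≡ 1082 (mod 2295). Now have (1082/2295).
Factor out 2: 1082 = 2·541. Since 2295 ≡ 7 (mod 8), (2/2295) = +1. Now have (541/2295).
541 ≡ 1 (mod 4), so quadratic reciprocity gives (541/2295) = (2295/541). Reduce: 2295 ≡ 131 (mod 541). Now have (131/541).
541 ≡ 1 (mod 4), so quadratic reciprocity gives (131/541) = (541/131). Reduce: 541 ≡ 17 (mod 131). Now have (17/131).
17 ≡ 1 (mod 4), so quadratic reciprocity gives (17/131) = (131/17). Reduce: 131 ≡ 12 (mod 17). Now have (12/17).
Factor out 2: 12 = 2^2·3. Since 17 ≡ 1 (mod 8), (2/17) = +1, and (2/17)^2 = +1. Now have (3/17).
17 ≡ 1 (mod 4), so quadratic reciprocity gives (3/17) = (17/3). Reduce: 17 ≡ 2 (mod 3). Now have (2/3).
Factor out 2: 2 = 2. Since 3 ≡ 3 (mod 8), (2/3) = -1. Now have -(1/3).
(1/3) = 1. Collecting the sign factors: -1.

-1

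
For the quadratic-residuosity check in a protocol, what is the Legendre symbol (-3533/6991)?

1

(-3533/6991)
  = (3458/6991)    [-3533 ≡ 3458 mod 6991]
  = (1729/6991)    [6991 ≡ 7 mod 8 ⇒ (2/6991) = +1]
  = (6991/1729)    [QR: 1729 ≡ 1 mod 4, sign kept]
  = (75/1729)    [6991 ≡ 75 mod 1729]
  = (1729/75)    [QR: 1729 ≡ 1 mod 4, sign kept]
  = (4/75)    [1729 ≡ 4 mod 75]
  = (1/75)    [75 ≡ 3 mod 8 ⇒ (2/75)^2 = +1]
  = 1    [(1/75) = 1]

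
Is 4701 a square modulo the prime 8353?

(4701|8353)
  = (8353|4701)    [QR: 4701 ≡ 1 mod 4, sign kept]
  = (3652|4701)    [8353 ≡ 3652 mod 4701]
  = (913|4701)    [4701 ≡ 5 mod 8 ⇒ (2|4701)^2 = +1]
  = (4701|913)    [QR: 913 ≡ 1 mod 4, sign kept]
  = (136|913)    [4701 ≡ 136 mod 913]
  = (17|913)    [913 ≡ 1 mod 8 ⇒ (2|913)^3 = +1]
  = (913|17)    [QR: 17 ≡ 1 mod 4, sign kept]
  = (12|17)    [913 ≡ 12 mod 17]
  = (3|17)    [17 ≡ 1 mod 8 ⇒ (2|17)^2 = +1]
  = (17|3)    [QR: 17 ≡ 1 mod 4, sign kept]
  = (2|3)    [17 ≡ 2 mod 3]
  = -(1|3)    [3 ≡ 3 mod 8 ⇒ (2|3) = -1]
  = -1    [(1|3) = 1]
The Legendre symbol is -1, so x^2 ≡ 4701 (mod 8353) has no solution.

no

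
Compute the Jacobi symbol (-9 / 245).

1

Reduce the numerator: -9 ≡ 236 (mod 245), so (-9 / 245) = (236 / 245).
Factor out 2: 236 = 2^2·59. Since 245 ≡ 5 (mod 8), (2 / 245) = -1, and (2 / 245)^2 = +1. Now have (59 / 245).
245 ≡ 1 (mod 4), so quadratic reciprocity gives (59 / 245) = (245 / 59). Reduce: 245 ≡ 9 (mod 59). Now have (9 / 59).
9 ≡ 1 (mod 4), so quadratic reciprocity gives (9 / 59) = (59 / 9). Reduce: 59 ≡ 5 (mod 9). Now have (5 / 9).
5 ≡ 1 (mod 4), so quadratic reciprocity gives (5 / 9) = (9 / 5). Reduce: 9 ≡ 4 (mod 5). Now have (4 / 5).
Factor out 2: 4 = 2^2. Since 5 ≡ 5 (mod 8), (2 / 5) = -1, and (2 / 5)^2 = +1. Now have (1 / 5).
(1 / 5) = 1. Collecting the sign factors: 1.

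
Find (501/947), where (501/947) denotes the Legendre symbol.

(501/947)
  = (947/501)    [QR: 501 ≡ 1 mod 4, sign kept]
  = (446/501)    [947 ≡ 446 mod 501]
  = -(223/501)    [501 ≡ 5 mod 8 ⇒ (2/501) = -1]
  = -(501/223)    [QR: 501 ≡ 1 mod 4, sign kept]
  = -(55/223)    [501 ≡ 55 mod 223]
  = (223/55)    [QR: both ≡ 3 mod 4, sign flips]
  = (3/55)    [223 ≡ 3 mod 55]
  = -(55/3)    [QR: both ≡ 3 mod 4, sign flips]
  = -(1/3)    [55 ≡ 1 mod 3]
  = -1    [(1/3) = 1]

-1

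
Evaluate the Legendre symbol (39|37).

(39|37)
  = (2|37)    [39 ≡ 2 mod 37]
  = -(1|37)    [37 ≡ 5 mod 8 ⇒ (2|37) = -1]
  = -1    [(1|37) = 1]

-1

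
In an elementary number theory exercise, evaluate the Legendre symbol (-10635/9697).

1

Reduce the numerator: -10635 ≡ 8759 (mod 9697), so (-10635/9697) = (8759/9697).
9697 ≡ 1 (mod 4), so quadratic reciprocity gives (8759/9697) = (9697/8759). Reduce: 9697 ≡ 938 (mod 8759). Now have (938/8759).
Factor out 2: 938 = 2·469. Since 8759 ≡ 7 (mod 8), (2/8759) = +1. Now have (469/8759).
469 ≡ 1 (mod 4), so quadratic reciprocity gives (469/8759) = (8759/469). Reduce: 8759 ≡ 317 (mod 469). Now have (317/469).
317 ≡ 1 (mod 4), so quadratic reciprocity gives (317/469) = (469/317). Reduce: 469 ≡ 152 (mod 317). Now have (152/317).
Factor out 2: 152 = 2^3·19. Since 317 ≡ 5 (mod 8), (2/317) = -1, and (2/317)^3 = -1. Now have -(19/317).
317 ≡ 1 (mod 4), so quadratic reciprocity gives (19/317) = (317/19). Reduce: 317 ≡ 13 (mod 19). Now have -(13/19).
13 ≡ 1 (mod 4), so quadratic reciprocity gives (13/19) = (19/13). Reduce: 19 ≡ 6 (mod 13). Now have -(6/13).
Factor out 2: 6 = 2·3. Since 13 ≡ 5 (mod 8), (2/13) = -1. Now have (3/13).
13 ≡ 1 (mod 4), so quadratic reciprocity gives (3/13) = (13/3). Reduce: 13 ≡ 1 (mod 3). Now have (1/3).
(1/3) = 1. Collecting the sign factors: 1.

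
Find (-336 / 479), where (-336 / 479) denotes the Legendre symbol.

Pull out -1: (-336 / 479) = (-1 / 479)·(336 / 479). Since 479 ≡ 3 (mod 4), (-1 / 479) = -1. Now have -(336 / 479).
Factor out 2: 336 = 2^4·21. Since 479 ≡ 7 (mod 8), (2 / 479) = +1, and (2 / 479)^4 = +1. Now have -(21 / 479).
21 ≡ 1 (mod 4), so quadratic reciprocity gives (21 / 479) = (479 / 21). Reduce: 479 ≡ 17 (mod 21). Now have -(17 / 21).
17 ≡ 1 (mod 4), so quadratic reciprocity gives (17 / 21) = (21 / 17). Reduce: 21 ≡ 4 (mod 17). Now have -(4 / 17).
Factor out 2: 4 = 2^2. Since 17 ≡ 1 (mod 8), (2 / 17) = +1, and (2 / 17)^2 = +1. Now have -(1 / 17).
(1 / 17) = 1. Collecting the sign factors: -1.

-1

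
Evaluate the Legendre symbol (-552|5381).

Reduce the numerator: -552 ≡ 4829 (mod 5381), so (-552|5381) = (4829|5381).
4829 ≡ 1 (mod 4), so quadratic reciprocity gives (4829|5381) = (5381|4829). Reduce: 5381 ≡ 552 (mod 4829). Now have (552|4829).
Factor out 2: 552 = 2^3·69. Since 4829 ≡ 5 (mod 8), (2|4829) = -1, and (2|4829)^3 = -1. Now have -(69|4829).
69 ≡ 1 (mod 4), so quadratic reciprocity gives (69|4829) = (4829|69). Reduce: 4829 ≡ 68 (mod 69). Now have -(68|69).
Factor out 2: 68 = 2^2·17. Since 69 ≡ 5 (mod 8), (2|69) = -1, and (2|69)^2 = +1. Now have -(17|69).
17 ≡ 1 (mod 4), so quadratic reciprocity gives (17|69) = (69|17). Reduce: 69 ≡ 1 (mod 17). Now have -(1|17).
(1|17) = 1. Collecting the sign factors: -1.

-1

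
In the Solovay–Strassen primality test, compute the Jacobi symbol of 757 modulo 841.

(757/841)
  = (841/757)    [QR: 757 ≡ 1 mod 4, sign kept]
  = (84/757)    [841 ≡ 84 mod 757]
  = (21/757)    [757 ≡ 5 mod 8 ⇒ (2/757)^2 = +1]
  = (757/21)    [QR: 21 ≡ 1 mod 4, sign kept]
  = (1/21)    [757 ≡ 1 mod 21]
  = 1    [(1/21) = 1]

1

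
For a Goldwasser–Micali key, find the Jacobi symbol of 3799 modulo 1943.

(3799/1943)
  = (1856/1943)    [3799 ≡ 1856 mod 1943]
  = (29/1943)    [1943 ≡ 7 mod 8 ⇒ (2/1943)^6 = +1]
  = (1943/29)    [QR: 29 ≡ 1 mod 4, sign kept]
  = (0/29)    [1943 ≡ 0 mod 29]
  = 0    [numerator 0, gcd > 1]

0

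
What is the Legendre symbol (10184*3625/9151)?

-1

By multiplicativity, (10184·3625/9151) = (10184/9151)·(3625/9151).
First factor (10184/9151):
Reduce the numerator: 10184 ≡ 1033 (mod 9151), so (10184/9151) = (1033/9151).
1033 ≡ 1 (mod 4), so quadratic reciprocity gives (1033/9151) = (9151/1033). Reduce: 9151 ≡ 887 (mod 1033). Now have (887/1033).
1033 ≡ 1 (mod 4), so quadratic reciprocity gives (887/1033) = (1033/887). Reduce: 1033 ≡ 146 (mod 887). Now have (146/887).
Factor out 2: 146 = 2·73. Since 887 ≡ 7 (mod 8), (2/887) = +1. Now have (73/887).
73 ≡ 1 (mod 4), so quadratic reciprocity gives (73/887) = (887/73). Reduce: 887 ≡ 11 (mod 73). Now have (11/73).
73 ≡ 1 (mod 4), so quadratic reciprocity gives (11/73) = (73/11). Reduce: 73 ≡ 7 (mod 11). Now have (7/11).
Both 7 ≡ 3 and 11 ≡ 3 (mod 4), so reciprocity gives (7/11) = -(11/7). Reduce: 11 ≡ 4 (mod 7). Now have -(4/7).
Factor out 2: 4 = 2^2. Since 7 ≡ 7 (mod 8), (2/7) = +1, and (2/7)^2 = +1. Now have -(1/7).
(1/7) = 1. Collecting the sign factors: -1.
Second factor (3625/9151):
3625 ≡ 1 (mod 4), so quadratic reciprocity gives (3625/9151) = (9151/3625). Reduce: 9151 ≡ 1901 (mod 3625). Now have (1901/3625).
1901 ≡ 1 (mod 4), so quadratic reciprocity gives (1901/3625) = (3625/1901). Reduce: 3625 ≡ 1724 (mod 1901). Now have (1724/1901).
Factor out 2: 1724 = 2^2·431. Since 1901 ≡ 5 (mod 8), (2/1901) = -1, and (2/1901)^2 = +1. Now have (431/1901).
1901 ≡ 1 (mod 4), so quadratic reciprocity gives (431/1901) = (1901/431). Reduce: 1901 ≡ 177 (mod 431). Now have (177/431).
177 ≡ 1 (mod 4), so quadratic reciprocity gives (177/431) = (431/177). Reduce: 431 ≡ 77 (mod 177). Now have (77/177).
77 ≡ 1 (mod 4), so quadratic reciprocity gives (77/177) = (177/77). Reduce: 177 ≡ 23 (mod 77). Now have (23/77).
77 ≡ 1 (mod 4), so quadratic reciprocity gives (23/77) = (77/23). Reduce: 77 ≡ 8 (mod 23). Now have (8/23).
Factor out 2: 8 = 2^3. Since 23 ≡ 7 (mod 8), (2/23) = +1, and (2/23)^3 = +1. Now have (1/23).
(1/23) = 1. Collecting the sign factors: 1.
Product: (-1)·(1) = -1.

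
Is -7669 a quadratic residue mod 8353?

no

Reduce the numerator: -7669 ≡ 684 (mod 8353), so (-7669/8353) = (684/8353).
Factor out 2: 684 = 2^2·171. Since 8353 ≡ 1 (mod 8), (2/8353) = +1, and (2/8353)^2 = +1. Now have (171/8353).
8353 ≡ 1 (mod 4), so quadratic reciprocity gives (171/8353) = (8353/171). Reduce: 8353 ≡ 145 (mod 171). Now have (145/171).
145 ≡ 1 (mod 4), so quadratic reciprocity gives (145/171) = (171/145). Reduce: 171 ≡ 26 (mod 145). Now have (26/145).
Factor out 2: 26 = 2·13. Since 145 ≡ 1 (mod 8), (2/145) = +1. Now have (13/145).
13 ≡ 1 (mod 4), so quadratic reciprocity gives (13/145) = (145/13). Reduce: 145 ≡ 2 (mod 13). Now have (2/13).
Factor out 2: 2 = 2. Since 13 ≡ 5 (mod 8), (2/13) = -1. Now have -(1/13).
(1/13) = 1. Collecting the sign factors: -1.
The Legendre symbol is -1, so x^2 ≡ -7669 (mod 8353) has no solution.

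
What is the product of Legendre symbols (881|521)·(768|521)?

By multiplicativity, (881·768|521) = (881|521)·(768|521).
First factor (881|521):
(881|521)
  = (360|521)    [881 ≡ 360 mod 521]
  = (45|521)    [521 ≡ 1 mod 8 ⇒ (2|521)^3 = +1]
  = (521|45)    [QR: 45 ≡ 1 mod 4, sign kept]
  = (26|45)    [521 ≡ 26 mod 45]
  = -(13|45)    [45 ≡ 5 mod 8 ⇒ (2|45) = -1]
  = -(45|13)    [QR: 13 ≡ 1 mod 4, sign kept]
  = -(6|13)    [45 ≡ 6 mod 13]
  = (3|13)    [13 ≡ 5 mod 8 ⇒ (2|13) = -1]
  = (13|3)    [QR: 13 ≡ 1 mod 4, sign kept]
  = (1|3)    [13 ≡ 1 mod 3]
  = 1    [(1|3) = 1]
Second factor (768|521):
(768|521)
  = (247|521)    [768 ≡ 247 mod 521]
  = (521|247)    [QR: 521 ≡ 1 mod 4, sign kept]
  = (27|247)    [521 ≡ 27 mod 247]
  = -(247|27)    [QR: both ≡ 3 mod 4, sign flips]
  = -(4|27)    [247 ≡ 4 mod 27]
  = -(1|27)    [27 ≡ 3 mod 8 ⇒ (2|27)^2 = +1]
  = -1    [(1|27) = 1]
Product: (1)·(-1) = -1.

-1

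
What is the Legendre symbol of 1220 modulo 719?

1

Reduce the numerator: 1220 ≡ 501 (mod 719), so (1220 / 719) = (501 / 719).
501 ≡ 1 (mod 4), so quadratic reciprocity gives (501 / 719) = (719 / 501). Reduce: 719 ≡ 218 (mod 501). Now have (218 / 501).
Factor out 2: 218 = 2·109. Since 501 ≡ 5 (mod 8), (2 / 501) = -1. Now have -(109 / 501).
109 ≡ 1 (mod 4), so quadratic reciprocity gives (109 / 501) = (501 / 109). Reduce: 501 ≡ 65 (mod 109). Now have -(65 / 109).
65 ≡ 1 (mod 4), so quadratic reciprocity gives (65 / 109) = (109 / 65). Reduce: 109 ≡ 44 (mod 65). Now have -(44 / 65).
Factor out 2: 44 = 2^2·11. Since 65 ≡ 1 (mod 8), (2 / 65) = +1, and (2 / 65)^2 = +1. Now have -(11 / 65).
65 ≡ 1 (mod 4), so quadratic reciprocity gives (11 / 65) = (65 / 11). Reduce: 65 ≡ 10 (mod 11). Now have -(10 / 11).
Factor out 2: 10 = 2·5. Since 11 ≡ 3 (mod 8), (2 / 11) = -1. Now have (5 / 11).
5 ≡ 1 (mod 4), so quadratic reciprocity gives (5 / 11) = (11 / 5). Reduce: 11 ≡ 1 (mod 5). Now have (1 / 5).
(1 / 5) = 1. Collecting the sign factors: 1.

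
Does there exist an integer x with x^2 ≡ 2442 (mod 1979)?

(2442|1979)
  = (463|1979)    [2442 ≡ 463 mod 1979]
  = -(1979|463)    [QR: both ≡ 3 mod 4, sign flips]
  = -(127|463)    [1979 ≡ 127 mod 463]
  = (463|127)    [QR: both ≡ 3 mod 4, sign flips]
  = (82|127)    [463 ≡ 82 mod 127]
  = (41|127)    [127 ≡ 7 mod 8 ⇒ (2|127) = +1]
  = (127|41)    [QR: 41 ≡ 1 mod 4, sign kept]
  = (4|41)    [127 ≡ 4 mod 41]
  = (1|41)    [41 ≡ 1 mod 8 ⇒ (2|41)^2 = +1]
  = 1    [(1|41) = 1]
The Legendre symbol is 1, so x^2 ≡ 2442 (mod 1979) has solution.

yes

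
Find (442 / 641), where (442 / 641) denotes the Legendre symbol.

-1

(442 / 641)
  = (221 / 641)    [641 ≡ 1 mod 8 ⇒ (2 / 641) = +1]
  = (641 / 221)    [QR: 221 ≡ 1 mod 4, sign kept]
  = (199 / 221)    [641 ≡ 199 mod 221]
  = (221 / 199)    [QR: 221 ≡ 1 mod 4, sign kept]
  = (22 / 199)    [221 ≡ 22 mod 199]
  = (11 / 199)    [199 ≡ 7 mod 8 ⇒ (2 / 199) = +1]
  = -(199 / 11)    [QR: both ≡ 3 mod 4, sign flips]
  = -(1 / 11)    [199 ≡ 1 mod 11]
  = -1    [(1 / 11) = 1]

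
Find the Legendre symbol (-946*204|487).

-1

By multiplicativity, (-946·204|487) = (-946|487)·(204|487).
First factor (-946|487):
(-946|487)
  = (28|487)    [-946 ≡ 28 mod 487]
  = (7|487)    [487 ≡ 7 mod 8 ⇒ (2|487)^2 = +1]
  = -(487|7)    [QR: both ≡ 3 mod 4, sign flips]
  = -(4|7)    [487 ≡ 4 mod 7]
  = -(1|7)    [7 ≡ 7 mod 8 ⇒ (2|7)^2 = +1]
  = -1    [(1|7) = 1]
Second factor (204|487):
(204|487)
  = (51|487)    [487 ≡ 7 mod 8 ⇒ (2|487)^2 = +1]
  = -(487|51)    [QR: both ≡ 3 mod 4, sign flips]
  = -(28|51)    [487 ≡ 28 mod 51]
  = -(7|51)    [51 ≡ 3 mod 8 ⇒ (2|51)^2 = +1]
  = (51|7)    [QR: both ≡ 3 mod 4, sign flips]
  = (2|7)    [51 ≡ 2 mod 7]
  = (1|7)    [7 ≡ 7 mod 8 ⇒ (2|7) = +1]
  = 1    [(1|7) = 1]
Product: (-1)·(1) = -1.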